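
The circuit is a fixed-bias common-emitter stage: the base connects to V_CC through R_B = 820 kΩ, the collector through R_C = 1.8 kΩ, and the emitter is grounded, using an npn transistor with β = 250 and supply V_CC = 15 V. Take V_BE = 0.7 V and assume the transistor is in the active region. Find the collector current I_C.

Base loop: V_CC = I_B·R_B + V_BE, so I_B = (15 − 0.7)/820 kΩ = 0.0174 mA.
In the active region I_C = β·I_B = 250 × 0.0174 = 4.36 mA.
Collector loop: V_CE = V_CC − I_C·R_C = 15 − 4.36×1.8 = 7.15 V.
Since V_CE = 7.15 V > V_CE(sat) ≈ 0.2 V, the transistor is in the active region as assumed.

I_C ≈ 4.4 mA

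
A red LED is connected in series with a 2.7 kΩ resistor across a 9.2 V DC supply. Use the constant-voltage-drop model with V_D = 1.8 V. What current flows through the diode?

KVL around the loop: 9.2 = V_D + I·R = 1.8 + I × 2.7 kΩ.
So I = (9.2 − 1.8) / 2.7 kΩ = 7.4 / 2.7 = 2.74 mA.

I ≈ 2.7 mA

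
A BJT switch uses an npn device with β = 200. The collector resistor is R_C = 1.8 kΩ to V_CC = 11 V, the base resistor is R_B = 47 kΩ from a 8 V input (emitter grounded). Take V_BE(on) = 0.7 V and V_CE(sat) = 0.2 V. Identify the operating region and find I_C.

Assume active: I_B = (8 − 0.7)/47 = 0.155 mA, giving I_C = β·I_B = 31.1 mA.
But then V_CE = 11 − 31.1×1.8 = -44.9 V < V_CE(sat) = 0.2 V — impossible in the active region.
So the transistor is saturated. With V_CE = 0.2 V, I_C = (V_CC − 0.2)/R_C = 10.8/1.8 = 6 mA.
Check: β·I_B = 31.1 mA > I_C = 6 mA, confirming saturation.

saturation; I_C ≈ 6 mA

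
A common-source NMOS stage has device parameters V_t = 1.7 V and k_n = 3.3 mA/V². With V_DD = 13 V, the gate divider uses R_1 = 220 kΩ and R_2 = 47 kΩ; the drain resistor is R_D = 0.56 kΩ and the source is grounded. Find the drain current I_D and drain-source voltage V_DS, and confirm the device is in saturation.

V_G = V_DD·R_2/(R_1+R_2) = 13×47/267 = 2.29 V. With the source grounded, V_GS = V_G = 2.29 V.
Assume saturation: I_D = (k_n/2)(V_GS − V_t)² = (3.3/2)×(2.29 − 1.7)² = 1.65×0.588² = 0.571 mA.
V_DS = V_DD − I_D·R_D = 13 − 0.571×0.56 = 12.7 V.
Saturation requires V_DS ≥ V_GS − V_t = 0.588 V; 12.7 ≥ 0.588 ✓.

I_D ≈ 0.57 mA, V_DS ≈ 13 V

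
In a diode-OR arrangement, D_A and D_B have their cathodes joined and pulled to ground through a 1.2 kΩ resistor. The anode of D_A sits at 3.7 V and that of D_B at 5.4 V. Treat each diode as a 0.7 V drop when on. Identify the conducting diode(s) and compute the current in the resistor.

Assume both conduct. Then node N would need to be at both 3.7−0.7 = 3 V and 5.4−0.7 = 4.7 V, which is impossible.
Assume only D_B conducts: V_N = 5.4 − 0.7 = 4.7 V, so I_R = 4.7/1.2 = 3.92 mA.
Check D_A: its anode-to-cathode voltage is 3.7 − 4.7 = -1 V < 0.7 V, so it is off. The assumption is consistent.

Only D_B conducts; I_R ≈ 3.9 mA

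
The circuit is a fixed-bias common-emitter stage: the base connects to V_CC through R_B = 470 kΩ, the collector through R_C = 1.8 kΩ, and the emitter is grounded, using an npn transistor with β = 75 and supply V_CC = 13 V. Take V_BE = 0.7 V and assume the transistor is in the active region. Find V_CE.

V_CE ≈ 9.5 V

Base loop: V_CC = I_B·R_B + V_BE, so I_B = (13 − 0.7)/470 kΩ = 0.0262 mA.
In the active region I_C = β·I_B = 75 × 0.0262 = 1.96 mA.
Collector loop: V_CE = V_CC − I_C·R_C = 13 − 1.96×1.8 = 9.47 V.
Since V_CE = 9.47 V > V_CE(sat) ≈ 0.2 V, the transistor is in the active region as assumed.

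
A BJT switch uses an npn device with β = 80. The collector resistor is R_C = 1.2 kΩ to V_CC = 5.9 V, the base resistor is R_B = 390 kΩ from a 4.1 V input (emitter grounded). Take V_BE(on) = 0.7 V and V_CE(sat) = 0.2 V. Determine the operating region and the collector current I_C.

Assume active. Base-emitter loop: I_B = (V_BB − V_BE)/R_B = (4.1 − 0.7)/390 = 0.00872 mA.
I_C = β·I_B = 80×0.00872 = 0.697 mA.
V_CE = V_CC − I_C·R_C = 5.9 − 0.697×1.2 = 5.06 V > V_CE(sat), so the active-region assumption holds.

active; I_C ≈ 0.7 mA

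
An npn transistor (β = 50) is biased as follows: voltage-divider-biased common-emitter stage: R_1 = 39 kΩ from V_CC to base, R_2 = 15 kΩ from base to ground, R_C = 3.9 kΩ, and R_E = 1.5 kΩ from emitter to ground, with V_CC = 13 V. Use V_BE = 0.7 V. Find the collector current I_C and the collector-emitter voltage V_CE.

I_C ≈ 1.7 mA, V_CE ≈ 3.9 V

Thevenize the base divider: V_Th = V_CC·R_2/(R_1+R_2) = 13×15/54 = 3.61 V, R_Th = R_1‖R_2 = 10.8 kΩ.
Base-emitter loop: V_Th = I_B·R_Th + V_BE + (β+1)I_B·R_E, so I_B = (3.61 − 0.7) / (10.8 + 51×1.5) = 0.0333 mA.
I_C = β·I_B = 50×0.0333 = 1.67 mA, and I_E = (β+1)I_B = 1.7 mA.
V_CE = V_CC − I_C·R_C − I_E·R_E = 13 − 1.67×3.9 − 1.7×1.5 = 3.95 V.
V_CE = 3.95 V > 0.2 V confirms active-region operation.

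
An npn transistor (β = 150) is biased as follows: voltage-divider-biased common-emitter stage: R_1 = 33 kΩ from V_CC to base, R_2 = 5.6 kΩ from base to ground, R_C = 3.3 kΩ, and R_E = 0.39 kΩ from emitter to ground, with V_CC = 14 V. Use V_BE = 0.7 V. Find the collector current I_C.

Thevenize the base divider: V_Th = V_CC·R_2/(R_1+R_2) = 14×5.6/38.6 = 2.03 V, R_Th = R_1‖R_2 = 4.79 kΩ.
Base-emitter loop: V_Th = I_B·R_Th + V_BE + (β+1)I_B·R_E, so I_B = (2.03 − 0.7) / (4.79 + 151×0.39) = 0.0209 mA.
I_C = β·I_B = 150×0.0209 = 3.14 mA, and I_E = (β+1)I_B = 3.16 mA.
V_CE = V_CC − I_C·R_C − I_E·R_E = 14 − 3.14×3.3 − 3.16×0.39 = 2.42 V.
V_CE = 2.42 V > 0.2 V confirms active-region operation.

I_C ≈ 3.1 mA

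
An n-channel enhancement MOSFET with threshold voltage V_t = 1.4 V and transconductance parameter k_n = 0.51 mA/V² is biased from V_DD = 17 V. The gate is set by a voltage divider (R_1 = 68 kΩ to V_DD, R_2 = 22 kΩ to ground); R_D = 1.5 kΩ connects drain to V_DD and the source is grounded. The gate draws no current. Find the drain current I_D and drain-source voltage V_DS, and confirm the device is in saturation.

I_D ≈ 1.9 mA, V_DS ≈ 14 V

V_G = V_DD·R_2/(R_1+R_2) = 17×22/90 = 4.16 V. With the source grounded, V_GS = V_G = 4.16 V.
Assume saturation: I_D = (k_n/2)(V_GS − V_t)² = (0.51/2)×(4.16 − 1.4)² = 0.255×2.76² = 1.94 mA.
V_DS = V_DD − I_D·R_D = 17 − 1.94×1.5 = 14.1 V.
Saturation requires V_DS ≥ V_GS − V_t = 2.76 V; 14.1 ≥ 2.76 ✓.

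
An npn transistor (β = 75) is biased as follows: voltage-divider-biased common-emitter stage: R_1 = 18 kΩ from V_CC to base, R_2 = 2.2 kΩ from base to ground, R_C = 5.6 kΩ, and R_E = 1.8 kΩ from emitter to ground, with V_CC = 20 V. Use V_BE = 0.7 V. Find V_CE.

Thevenize the base divider: V_Th = V_CC·R_2/(R_1+R_2) = 20×2.2/20.2 = 2.18 V, R_Th = R_1‖R_2 = 1.96 kΩ.
Base-emitter loop: V_Th = I_B·R_Th + V_BE + (β+1)I_B·R_E, so I_B = (2.18 − 0.7) / (1.96 + 76×1.8) = 0.0107 mA.
I_C = β·I_B = 75×0.0107 = 0.799 mA, and I_E = (β+1)I_B = 0.81 mA.
V_CE = V_CC − I_C·R_C − I_E·R_E = 20 − 0.799×5.6 − 0.81×1.8 = 14.1 V.
V_CE = 14.1 V > 0.2 V confirms active-region operation.

V_CE ≈ 14 V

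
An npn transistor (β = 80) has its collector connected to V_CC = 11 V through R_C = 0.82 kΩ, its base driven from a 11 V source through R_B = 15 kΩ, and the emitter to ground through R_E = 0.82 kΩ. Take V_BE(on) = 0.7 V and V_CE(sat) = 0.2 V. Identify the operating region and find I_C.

Assume active: I_B = (11 − 0.7)/(15 + 81×0.82) = 0.127 mA, I_C = β·I_B = 10.1 mA.
Then V_CE = 11 − 10.1×0.82 − 10.2×0.82 = -5.7 V < 0.2 V — the active assumption fails.
Re-solve with V_CE = 0.2 V. KCL at the emitter: V_E/R_E = (V_BB−0.7−V_E)/R_B + (V_CC−0.2−V_E)/R_C, giving V_E = 5.53 V.
I_C = (V_CC − 0.2 − V_E)/R_C = (10.8 − 5.53)/0.82 = 6.43 mA.
Check: I_B = (10.3 − 5.53)/15 = 0.318 mA, and β·I_B = 25.4 mA > I_C, confirming saturation.

saturation; I_C ≈ 6.4 mA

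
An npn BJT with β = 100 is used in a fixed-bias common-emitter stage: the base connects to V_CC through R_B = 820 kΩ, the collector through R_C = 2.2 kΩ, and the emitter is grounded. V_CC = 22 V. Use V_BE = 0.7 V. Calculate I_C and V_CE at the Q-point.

Base loop: V_CC = I_B·R_B + V_BE, so I_B = (22 − 0.7)/820 kΩ = 0.026 mA.
In the active region I_C = β·I_B = 100 × 0.026 = 2.6 mA.
Collector loop: V_CE = V_CC − I_C·R_C = 22 − 2.6×2.2 = 16.3 V.
Since V_CE = 16.3 V > V_CE(sat) ≈ 0.2 V, the transistor is in the active region as assumed.

I_C ≈ 2.6 mA, V_CE ≈ 16 V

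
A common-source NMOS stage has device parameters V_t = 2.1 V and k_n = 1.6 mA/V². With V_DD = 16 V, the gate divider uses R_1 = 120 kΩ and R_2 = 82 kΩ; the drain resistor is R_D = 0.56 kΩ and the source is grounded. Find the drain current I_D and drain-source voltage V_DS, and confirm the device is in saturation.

V_G = V_DD·R_2/(R_1+R_2) = 16×82/202 = 6.5 V. With the source grounded, V_GS = V_G = 6.5 V.
Assume saturation: I_D = (k_n/2)(V_GS − V_t)² = (1.6/2)×(6.5 − 2.1)² = 0.8×4.4² = 15.5 mA.
V_DS = V_DD − I_D·R_D = 16 − 15.5×0.56 = 7.35 V.
Saturation requires V_DS ≥ V_GS − V_t = 4.4 V; 7.35 ≥ 4.4 ✓.

I_D ≈ 15 mA, V_DS ≈ 7.3 V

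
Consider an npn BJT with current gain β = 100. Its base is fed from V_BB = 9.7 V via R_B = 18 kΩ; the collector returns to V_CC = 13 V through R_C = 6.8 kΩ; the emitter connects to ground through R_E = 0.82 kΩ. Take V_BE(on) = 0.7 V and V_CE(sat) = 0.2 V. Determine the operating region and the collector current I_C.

Assume active: I_B = (9.7 − 0.7)/(18 + 101×0.82) = 0.0893 mA, I_C = β·I_B = 8.93 mA.
Then V_CE = 13 − 8.93×6.8 − 9.02×0.82 = -55.1 V < 0.2 V — the active assumption fails.
Re-solve with V_CE = 0.2 V. KCL at the emitter: V_E/R_E = (V_BB−0.7−V_E)/R_B + (V_CC−0.2−V_E)/R_C, giving V_E = 1.68 V.
I_C = (V_CC − 0.2 − V_E)/R_C = (12.8 − 1.68)/6.8 = 1.64 mA.
Check: I_B = (9 − 1.68)/18 = 0.407 mA, and β·I_B = 40.7 mA > I_C, confirming saturation.

saturation; I_C ≈ 1.6 mA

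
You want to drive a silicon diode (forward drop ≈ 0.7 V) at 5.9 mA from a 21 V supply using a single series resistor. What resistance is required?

R ≈ 3.4 kΩ

The resistor drops V_S − V_D = 21 − 0.7 = 20.3 V at 5.9 mA.
R = 20.3 V / 5.9 mA = 3.44 kΩ.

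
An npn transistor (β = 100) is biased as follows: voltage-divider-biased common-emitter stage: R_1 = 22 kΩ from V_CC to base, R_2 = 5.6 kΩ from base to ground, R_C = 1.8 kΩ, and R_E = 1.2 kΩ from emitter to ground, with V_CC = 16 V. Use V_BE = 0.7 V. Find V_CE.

V_CE ≈ 9.9 V

Thevenize the base divider: V_Th = V_CC·R_2/(R_1+R_2) = 16×5.6/27.6 = 3.25 V, R_Th = R_1‖R_2 = 4.46 kΩ.
Base-emitter loop: V_Th = I_B·R_Th + V_BE + (β+1)I_B·R_E, so I_B = (3.25 − 0.7) / (4.46 + 101×1.2) = 0.0203 mA.
I_C = β·I_B = 100×0.0203 = 2.03 mA, and I_E = (β+1)I_B = 2.05 mA.
V_CE = V_CC − I_C·R_C − I_E·R_E = 16 − 2.03×1.8 − 2.05×1.2 = 9.9 V.
V_CE = 9.9 V > 0.2 V confirms active-region operation.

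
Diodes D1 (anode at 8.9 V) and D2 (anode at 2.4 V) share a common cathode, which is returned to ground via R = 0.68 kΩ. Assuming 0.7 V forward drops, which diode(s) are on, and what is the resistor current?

Assume both conduct. Then node N would need to be at both 8.9−0.7 = 8.2 V and 2.4−0.7 = 1.7 V, which is impossible.
Assume only D1 conducts: V_N = 8.9 − 0.7 = 8.2 V, so I_R = 8.2/0.68 = 12.1 mA.
Check D2: its anode-to-cathode voltage is 2.4 − 8.2 = -5.8 V < 0.7 V, so it is off. The assumption is consistent.

Only D1 conducts; I_R ≈ 12 mA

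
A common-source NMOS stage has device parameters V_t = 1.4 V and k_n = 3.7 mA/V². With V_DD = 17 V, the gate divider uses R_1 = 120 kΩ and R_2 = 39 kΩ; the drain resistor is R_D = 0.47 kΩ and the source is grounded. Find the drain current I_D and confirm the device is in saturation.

V_G = V_DD·R_2/(R_1+R_2) = 17×39/159 = 4.17 V. With the source grounded, V_GS = V_G = 4.17 V.
Assume saturation: I_D = (k_n/2)(V_GS − V_t)² = (3.7/2)×(4.17 − 1.4)² = 1.85×2.77² = 14.2 mA.
V_DS = V_DD − I_D·R_D = 17 − 14.2×0.47 = 10.3 V.
Saturation requires V_DS ≥ V_GS − V_t = 2.77 V; 10.3 ≥ 2.77 ✓.

I_D ≈ 14 mA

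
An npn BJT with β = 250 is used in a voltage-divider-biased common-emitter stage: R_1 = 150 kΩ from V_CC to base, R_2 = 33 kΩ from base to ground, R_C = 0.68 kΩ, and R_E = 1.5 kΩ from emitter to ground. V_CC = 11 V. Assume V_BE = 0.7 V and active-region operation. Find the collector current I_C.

I_C ≈ 0.8 mA

Thevenize the base divider: V_Th = V_CC·R_2/(R_1+R_2) = 11×33/183 = 1.98 V, R_Th = R_1‖R_2 = 27 kΩ.
Base-emitter loop: V_Th = I_B·R_Th + V_BE + (β+1)I_B·R_E, so I_B = (1.98 − 0.7) / (27 + 251×1.5) = 0.00318 mA.
I_C = β·I_B = 250×0.00318 = 0.795 mA, and I_E = (β+1)I_B = 0.798 mA.
V_CE = V_CC − I_C·R_C − I_E·R_E = 11 − 0.795×0.68 − 0.798×1.5 = 9.26 V.
V_CE = 9.26 V > 0.2 V confirms active-region operation.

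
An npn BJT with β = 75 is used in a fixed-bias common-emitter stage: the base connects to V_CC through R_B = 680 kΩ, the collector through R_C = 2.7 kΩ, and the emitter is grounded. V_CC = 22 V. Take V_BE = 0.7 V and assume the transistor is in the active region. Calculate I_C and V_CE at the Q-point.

I_C ≈ 2.3 mA, V_CE ≈ 16 V

Base loop: V_CC = I_B·R_B + V_BE, so I_B = (22 − 0.7)/680 kΩ = 0.0313 mA.
In the active region I_C = β·I_B = 75 × 0.0313 = 2.35 mA.
Collector loop: V_CE = V_CC − I_C·R_C = 22 − 2.35×2.7 = 15.7 V.
Since V_CE = 15.7 V > V_CE(sat) ≈ 0.2 V, the transistor is in the active region as assumed.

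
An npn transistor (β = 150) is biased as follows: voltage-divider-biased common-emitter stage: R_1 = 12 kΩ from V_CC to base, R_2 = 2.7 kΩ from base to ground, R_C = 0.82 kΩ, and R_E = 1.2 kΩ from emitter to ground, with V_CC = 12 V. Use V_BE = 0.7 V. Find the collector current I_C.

Thevenize the base divider: V_Th = V_CC·R_2/(R_1+R_2) = 12×2.7/14.7 = 2.2 V, R_Th = R_1‖R_2 = 2.2 kΩ.
Base-emitter loop: V_Th = I_B·R_Th + V_BE + (β+1)I_B·R_E, so I_B = (2.2 − 0.7) / (2.2 + 151×1.2) = 0.0082 mA.
I_C = β·I_B = 150×0.0082 = 1.23 mA, and I_E = (β+1)I_B = 1.24 mA.
V_CE = V_CC − I_C·R_C − I_E·R_E = 12 − 1.23×0.82 − 1.24×1.2 = 9.51 V.
V_CE = 9.51 V > 0.2 V confirms active-region operation.

I_C ≈ 1.2 mA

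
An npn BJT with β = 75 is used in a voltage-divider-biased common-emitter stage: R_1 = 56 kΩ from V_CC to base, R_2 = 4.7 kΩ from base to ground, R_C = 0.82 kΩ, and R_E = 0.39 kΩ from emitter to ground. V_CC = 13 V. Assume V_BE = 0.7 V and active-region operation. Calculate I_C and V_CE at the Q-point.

I_C ≈ 0.68 mA, V_CE ≈ 12 V

Thevenize the base divider: V_Th = V_CC·R_2/(R_1+R_2) = 13×4.7/60.7 = 1.01 V, R_Th = R_1‖R_2 = 4.34 kΩ.
Base-emitter loop: V_Th = I_B·R_Th + V_BE + (β+1)I_B·R_E, so I_B = (1.01 − 0.7) / (4.34 + 76×0.39) = 0.00902 mA.
I_C = β·I_B = 75×0.00902 = 0.677 mA, and I_E = (β+1)I_B = 0.686 mA.
V_CE = V_CC − I_C·R_C − I_E·R_E = 13 − 0.677×0.82 − 0.686×0.39 = 12.2 V.
V_CE = 12.2 V > 0.2 V confirms active-region operation.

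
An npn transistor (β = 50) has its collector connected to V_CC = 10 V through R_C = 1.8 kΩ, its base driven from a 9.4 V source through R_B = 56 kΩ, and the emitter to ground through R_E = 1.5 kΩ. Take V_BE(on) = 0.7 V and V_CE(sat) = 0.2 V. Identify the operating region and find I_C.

Assume active: I_B = (9.4 − 0.7)/(56 + 51×1.5) = 0.0657 mA, I_C = β·I_B = 3.28 mA.
Then V_CE = 10 − 3.28×1.8 − 3.35×1.5 = -0.932 V < 0.2 V — the active assumption fails.
Re-solve with V_CE = 0.2 V. KCL at the emitter: V_E/R_E = (V_BB−0.7−V_E)/R_B + (V_CC−0.2−V_E)/R_C, giving V_E = 4.52 V.
I_C = (V_CC − 0.2 − V_E)/R_C = (9.8 − 4.52)/1.8 = 2.94 mA.
Check: I_B = (8.7 − 4.52)/56 = 0.0747 mA, and β·I_B = 3.74 mA > I_C, confirming saturation.

saturation; I_C ≈ 2.9 mA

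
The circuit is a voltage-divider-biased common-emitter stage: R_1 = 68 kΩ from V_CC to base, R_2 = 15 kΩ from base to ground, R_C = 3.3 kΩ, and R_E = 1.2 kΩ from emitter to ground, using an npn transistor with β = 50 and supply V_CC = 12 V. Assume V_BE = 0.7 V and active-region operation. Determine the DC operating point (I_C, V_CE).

I_C ≈ 1 mA, V_CE ≈ 7.5 V

Thevenize the base divider: V_Th = V_CC·R_2/(R_1+R_2) = 12×15/83 = 2.17 V, R_Th = R_1‖R_2 = 12.3 kΩ.
Base-emitter loop: V_Th = I_B·R_Th + V_BE + (β+1)I_B·R_E, so I_B = (2.17 − 0.7) / (12.3 + 51×1.2) = 0.02 mA.
I_C = β·I_B = 50×0.02 = 0.999 mA, and I_E = (β+1)I_B = 1.02 mA.
V_CE = V_CC − I_C·R_C − I_E·R_E = 12 − 0.999×3.3 − 1.02×1.2 = 7.48 V.
V_CE = 7.48 V > 0.2 V confirms active-region operation.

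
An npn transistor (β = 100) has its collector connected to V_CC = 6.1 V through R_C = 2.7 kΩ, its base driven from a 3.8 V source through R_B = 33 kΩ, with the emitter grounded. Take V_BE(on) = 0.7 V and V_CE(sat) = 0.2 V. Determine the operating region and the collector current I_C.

Assume active: I_B = (3.8 − 0.7)/33 = 0.0939 mA, giving I_C = β·I_B = 9.39 mA.
But then V_CE = 6.1 − 9.39×2.7 = -19.3 V < V_CE(sat) = 0.2 V — impossible in the active region.
So the transistor is saturated. With V_CE = 0.2 V, I_C = (V_CC − 0.2)/R_C = 5.9/2.7 = 2.19 mA.
Check: β·I_B = 9.39 mA > I_C = 2.19 mA, confirming saturation.

saturation; I_C ≈ 2.2 mA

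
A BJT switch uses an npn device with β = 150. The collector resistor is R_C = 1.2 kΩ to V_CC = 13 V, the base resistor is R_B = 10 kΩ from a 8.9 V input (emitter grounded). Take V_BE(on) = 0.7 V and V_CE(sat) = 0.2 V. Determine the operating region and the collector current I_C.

saturation; I_C ≈ 11 mA

Assume active: I_B = (8.9 − 0.7)/10 = 0.82 mA, giving I_C = β·I_B = 123 mA.
But then V_CE = 13 − 123×1.2 = -135 V < V_CE(sat) = 0.2 V — impossible in the active region.
So the transistor is saturated. With V_CE = 0.2 V, I_C = (V_CC − 0.2)/R_C = 12.8/1.2 = 10.7 mA.
Check: β·I_B = 123 mA > I_C = 10.7 mA, confirming saturation.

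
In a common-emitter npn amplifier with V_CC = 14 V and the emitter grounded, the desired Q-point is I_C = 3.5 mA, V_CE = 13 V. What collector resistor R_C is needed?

Collector loop: V_CC = I_C·R_C + V_CE.
R_C = (V_CC − V_CE)/I_C = (14 − 13)/3.5 = 0.286 kΩ.

R_C ≈ 0.29 kΩ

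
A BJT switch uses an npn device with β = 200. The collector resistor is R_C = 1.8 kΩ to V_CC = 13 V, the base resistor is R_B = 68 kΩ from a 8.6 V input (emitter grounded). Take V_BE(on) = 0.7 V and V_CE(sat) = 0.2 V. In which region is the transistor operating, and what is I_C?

Assume active: I_B = (8.6 − 0.7)/68 = 0.116 mA, giving I_C = β·I_B = 23.2 mA.
But then V_CE = 13 − 23.2×1.8 = -28.8 V < V_CE(sat) = 0.2 V — impossible in the active region.
So the transistor is saturated. With V_CE = 0.2 V, I_C = (V_CC − 0.2)/R_C = 12.8/1.8 = 7.11 mA.
Check: β·I_B = 23.2 mA > I_C = 7.11 mA, confirming saturation.

saturation; I_C ≈ 7.1 mA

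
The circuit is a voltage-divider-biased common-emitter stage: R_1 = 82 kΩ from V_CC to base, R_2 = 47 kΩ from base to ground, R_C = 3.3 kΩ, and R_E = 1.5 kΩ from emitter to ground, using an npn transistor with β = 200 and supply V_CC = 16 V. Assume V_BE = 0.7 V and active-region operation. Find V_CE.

V_CE ≈ 1.1 V

Thevenize the base divider: V_Th = V_CC·R_2/(R_1+R_2) = 16×47/129 = 5.83 V, R_Th = R_1‖R_2 = 29.9 kΩ.
Base-emitter loop: V_Th = I_B·R_Th + V_BE + (β+1)I_B·R_E, so I_B = (5.83 − 0.7) / (29.9 + 201×1.5) = 0.0155 mA.
I_C = β·I_B = 200×0.0155 = 3.1 mA, and I_E = (β+1)I_B = 3.11 mA.
V_CE = V_CC − I_C·R_C − I_E·R_E = 16 − 3.1×3.3 − 3.11×1.5 = 1.12 V.
V_CE = 1.12 V > 0.2 V confirms active-region operation.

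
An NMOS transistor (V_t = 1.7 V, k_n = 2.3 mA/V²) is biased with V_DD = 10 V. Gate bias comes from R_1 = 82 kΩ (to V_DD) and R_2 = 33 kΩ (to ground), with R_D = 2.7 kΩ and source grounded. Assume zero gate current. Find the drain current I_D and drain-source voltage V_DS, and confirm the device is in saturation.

I_D ≈ 1.6 mA, V_DS ≈ 5.8 V

V_G = V_DD·R_2/(R_1+R_2) = 10×33/115 = 2.87 V. With the source grounded, V_GS = V_G = 2.87 V.
Assume saturation: I_D = (k_n/2)(V_GS − V_t)² = (2.3/2)×(2.87 − 1.7)² = 1.15×1.17² = 1.57 mA.
V_DS = V_DD − I_D·R_D = 10 − 1.57×2.7 = 5.75 V.
Saturation requires V_DS ≥ V_GS − V_t = 1.17 V; 5.75 ≥ 1.17 ✓.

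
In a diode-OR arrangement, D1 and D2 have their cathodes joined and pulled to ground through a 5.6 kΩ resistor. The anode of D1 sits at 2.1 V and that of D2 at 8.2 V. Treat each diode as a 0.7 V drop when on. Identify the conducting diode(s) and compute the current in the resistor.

Only D2 conducts; I_R ≈ 1.3 mA

Assume both conduct. Then node N would need to be at both 2.1−0.7 = 1.4 V and 8.2−0.7 = 7.5 V, which is impossible.
Assume only D2 conducts: V_N = 8.2 − 0.7 = 7.5 V, so I_R = 7.5/5.6 = 1.34 mA.
Check D1: its anode-to-cathode voltage is 2.1 − 7.5 = -5.4 V < 0.7 V, so it is off. The assumption is consistent.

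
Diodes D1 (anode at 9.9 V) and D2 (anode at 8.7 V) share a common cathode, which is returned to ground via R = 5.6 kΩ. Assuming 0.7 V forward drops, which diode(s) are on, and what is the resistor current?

Only D1 conducts; I_R ≈ 1.6 mA

Assume both conduct. Then node N would need to be at both 9.9−0.7 = 9.2 V and 8.7−0.7 = 8 V, which is impossible.
Assume only D1 conducts: V_N = 9.9 − 0.7 = 9.2 V, so I_R = 9.2/5.6 = 1.64 mA.
Check D2: its anode-to-cathode voltage is 8.7 − 9.2 = -0.5 V < 0.7 V, so it is off. The assumption is consistent.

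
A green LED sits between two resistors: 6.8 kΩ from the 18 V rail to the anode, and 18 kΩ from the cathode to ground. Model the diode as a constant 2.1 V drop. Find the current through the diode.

I ≈ 0.64 mA

The two resistors are in series with the diode, so KVL gives 18 = I·6.8 + 2.1 + I·18.
I = (18 − 2.1) / (6.8 + 18) kΩ = 15.9 / 24.8 = 0.641 mA.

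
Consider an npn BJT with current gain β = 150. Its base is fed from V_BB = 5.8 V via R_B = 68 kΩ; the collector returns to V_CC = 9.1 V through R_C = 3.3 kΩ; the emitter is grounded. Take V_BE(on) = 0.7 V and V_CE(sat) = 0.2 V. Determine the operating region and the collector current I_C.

Assume active: I_B = (5.8 − 0.7)/68 = 0.075 mA, giving I_C = β·I_B = 11.2 mA.
But then V_CE = 9.1 − 11.2×3.3 = -28 V < V_CE(sat) = 0.2 V — impossible in the active region.
So the transistor is saturated. With V_CE = 0.2 V, I_C = (V_CC − 0.2)/R_C = 8.9/3.3 = 2.7 mA.
Check: β·I_B = 11.2 mA > I_C = 2.7 mA, confirming saturation.

saturation; I_C ≈ 2.7 mA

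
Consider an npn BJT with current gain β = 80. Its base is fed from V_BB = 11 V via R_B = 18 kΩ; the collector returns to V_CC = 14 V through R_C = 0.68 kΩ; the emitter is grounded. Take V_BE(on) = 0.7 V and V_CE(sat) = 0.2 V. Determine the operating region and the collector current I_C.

saturation; I_C ≈ 20 mA

Assume active: I_B = (11 − 0.7)/18 = 0.572 mA, giving I_C = β·I_B = 45.8 mA.
But then V_CE = 14 − 45.8×0.68 = -17.1 V < V_CE(sat) = 0.2 V — impossible in the active region.
So the transistor is saturated. With V_CE = 0.2 V, I_C = (V_CC − 0.2)/R_C = 13.8/0.68 = 20.3 mA.
Check: β·I_B = 45.8 mA > I_C = 20.3 mA, confirming saturation.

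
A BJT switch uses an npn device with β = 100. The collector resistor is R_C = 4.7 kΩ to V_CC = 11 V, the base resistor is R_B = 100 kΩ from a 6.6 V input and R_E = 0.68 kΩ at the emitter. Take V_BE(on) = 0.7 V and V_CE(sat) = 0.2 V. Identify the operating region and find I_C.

Assume active: I_B = (6.6 − 0.7)/(100 + 101×0.68) = 0.035 mA, I_C = β·I_B = 3.5 mA.
Then V_CE = 11 − 3.5×4.7 − 3.53×0.68 = -7.84 V < 0.2 V — the active assumption fails.
Re-solve with V_CE = 0.2 V. KCL at the emitter: V_E/R_E = (V_BB−0.7−V_E)/R_B + (V_CC−0.2−V_E)/R_C, giving V_E = 1.39 V.
I_C = (V_CC − 0.2 − V_E)/R_C = (10.8 − 1.39)/4.7 = 2 mA.
Check: I_B = (5.9 − 1.39)/100 = 0.0451 mA, and β·I_B = 4.51 mA > I_C, confirming saturation.

saturation; I_C ≈ 2 mA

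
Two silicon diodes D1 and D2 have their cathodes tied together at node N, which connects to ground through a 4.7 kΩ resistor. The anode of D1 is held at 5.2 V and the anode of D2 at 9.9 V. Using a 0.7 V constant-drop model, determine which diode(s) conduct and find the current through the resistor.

Assume both conduct. Then node N would need to be at both 5.2−0.7 = 4.5 V and 9.9−0.7 = 9.2 V, which is impossible.
Assume only D2 conducts: V_N = 9.9 − 0.7 = 9.2 V, so I_R = 9.2/4.7 = 1.96 mA.
Check D1: its anode-to-cathode voltage is 5.2 − 9.2 = -4 V < 0.7 V, so it is off. The assumption is consistent.

Only D2 conducts; I_R ≈ 2 mA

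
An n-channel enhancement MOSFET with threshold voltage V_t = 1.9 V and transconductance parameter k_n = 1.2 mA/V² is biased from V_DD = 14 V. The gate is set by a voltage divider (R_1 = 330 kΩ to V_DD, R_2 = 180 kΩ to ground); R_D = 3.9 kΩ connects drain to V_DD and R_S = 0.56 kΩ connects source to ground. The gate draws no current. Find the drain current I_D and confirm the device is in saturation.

V_G = V_DD·R_2/(R_1+R_2) = 14×180/510 = 4.94 V.
Assume saturation: I_D = (k_n/2)(V_GS − V_t)² with V_GS = V_G − I_D·R_S = 4.94 − 0.56·I_D.
Substituting gives 0.188·I_D² − 3.04·I_D + 5.55 = 0, with roots I_D = 2.09 or 14.1 mA.
The root I_D = 14.1 mA gives V_GS = -2.94 V ≤ V_t, so take I_D = 2.09 mA.
Then V_GS = 3.77 V and V_DS = V_DD − I_D(R_D+R_S) = 14 − 2.09×4.46 = 4.66 V.
Saturation requires V_DS ≥ V_GS − V_t = 1.87 V; 4.66 ≥ 1.87 ✓.

I_D ≈ 2.1 mA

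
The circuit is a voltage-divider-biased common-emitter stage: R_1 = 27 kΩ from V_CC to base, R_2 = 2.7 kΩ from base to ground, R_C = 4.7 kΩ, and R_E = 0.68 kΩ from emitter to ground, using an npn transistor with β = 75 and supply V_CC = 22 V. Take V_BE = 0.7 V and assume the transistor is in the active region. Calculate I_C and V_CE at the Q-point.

Thevenize the base divider: V_Th = V_CC·R_2/(R_1+R_2) = 22×2.7/29.7 = 2 V, R_Th = R_1‖R_2 = 2.45 kΩ.
Base-emitter loop: V_Th = I_B·R_Th + V_BE + (β+1)I_B·R_E, so I_B = (2 − 0.7) / (2.45 + 76×0.68) = 0.024 mA.
I_C = β·I_B = 75×0.024 = 1.8 mA, and I_E = (β+1)I_B = 1.83 mA.
V_CE = V_CC − I_C·R_C − I_E·R_E = 22 − 1.8×4.7 − 1.83×0.68 = 12.3 V.
V_CE = 12.3 V > 0.2 V confirms active-region operation.

I_C ≈ 1.8 mA, V_CE ≈ 12 V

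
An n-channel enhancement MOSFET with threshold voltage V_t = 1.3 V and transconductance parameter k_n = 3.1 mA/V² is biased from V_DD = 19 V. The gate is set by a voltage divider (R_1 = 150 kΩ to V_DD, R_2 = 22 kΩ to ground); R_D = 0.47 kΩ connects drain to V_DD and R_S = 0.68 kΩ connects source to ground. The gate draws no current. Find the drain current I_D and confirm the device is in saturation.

I_D ≈ 0.68 mA

V_G = V_DD·R_2/(R_1+R_2) = 19×22/172 = 2.43 V.
Assume saturation: I_D = (k_n/2)(V_GS − V_t)² with V_GS = V_G − I_D·R_S = 2.43 − 0.68·I_D.
Substituting gives 0.717·I_D² − 3.38·I_D + 1.98 = 0, with roots I_D = 0.685 or 4.03 mA.
The root I_D = 4.03 mA gives V_GS = -0.313 V ≤ V_t, so take I_D = 0.685 mA.
Then V_GS = 1.96 V and V_DS = V_DD − I_D(R_D+R_S) = 19 − 0.685×1.15 = 18.2 V.
Saturation requires V_DS ≥ V_GS − V_t = 0.665 V; 18.2 ≥ 0.665 ✓.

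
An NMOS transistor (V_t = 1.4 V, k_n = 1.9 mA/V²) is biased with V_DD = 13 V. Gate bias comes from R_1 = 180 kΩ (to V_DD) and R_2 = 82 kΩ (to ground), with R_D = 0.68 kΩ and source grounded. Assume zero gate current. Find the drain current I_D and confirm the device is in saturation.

V_G = V_DD·R_2/(R_1+R_2) = 13×82/262 = 4.07 V. With the source grounded, V_GS = V_G = 4.07 V.
Assume saturation: I_D = (k_n/2)(V_GS − V_t)² = (1.9/2)×(4.07 − 1.4)² = 0.95×2.67² = 6.77 mA.
V_DS = V_DD − I_D·R_D = 13 − 6.77×0.68 = 8.4 V.
Saturation requires V_DS ≥ V_GS − V_t = 2.67 V; 8.4 ≥ 2.67 ✓.

I_D ≈ 6.8 mA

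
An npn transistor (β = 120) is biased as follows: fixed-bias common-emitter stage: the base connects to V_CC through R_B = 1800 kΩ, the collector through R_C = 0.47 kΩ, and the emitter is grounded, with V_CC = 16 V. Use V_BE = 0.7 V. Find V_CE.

Base loop: V_CC = I_B·R_B + V_BE, so I_B = (16 − 0.7)/1800 kΩ = 0.0085 mA.
In the active region I_C = β·I_B = 120 × 0.0085 = 1.02 mA.
Collector loop: V_CE = V_CC − I_C·R_C = 16 − 1.02×0.47 = 15.5 V.
Since V_CE = 15.5 V > V_CE(sat) ≈ 0.2 V, the transistor is in the active region as assumed.

V_CE ≈ 16 V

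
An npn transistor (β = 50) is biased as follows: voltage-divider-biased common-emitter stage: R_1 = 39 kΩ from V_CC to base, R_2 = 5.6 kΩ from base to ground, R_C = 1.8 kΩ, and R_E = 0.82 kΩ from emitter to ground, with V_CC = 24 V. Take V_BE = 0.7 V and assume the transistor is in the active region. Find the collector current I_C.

I_C ≈ 2.5 mA

Thevenize the base divider: V_Th = V_CC·R_2/(R_1+R_2) = 24×5.6/44.6 = 3.01 V, R_Th = R_1‖R_2 = 4.9 kΩ.
Base-emitter loop: V_Th = I_B·R_Th + V_BE + (β+1)I_B·R_E, so I_B = (3.01 − 0.7) / (4.9 + 51×0.82) = 0.0495 mA.
I_C = β·I_B = 50×0.0495 = 2.48 mA, and I_E = (β+1)I_B = 2.53 mA.
V_CE = V_CC − I_C·R_C − I_E·R_E = 24 − 2.48×1.8 − 2.53×0.82 = 17.5 V.
V_CE = 17.5 V > 0.2 V confirms active-region operation.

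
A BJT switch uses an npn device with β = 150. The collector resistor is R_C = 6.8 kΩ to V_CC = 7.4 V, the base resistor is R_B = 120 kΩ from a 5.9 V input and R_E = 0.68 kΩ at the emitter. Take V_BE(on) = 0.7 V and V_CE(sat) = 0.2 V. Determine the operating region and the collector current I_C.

Assume active: I_B = (5.9 − 0.7)/(120 + 151×0.68) = 0.0234 mA, I_C = β·I_B = 3.5 mA.
Then V_CE = 7.4 − 3.5×6.8 − 3.53×0.68 = -18.8 V < 0.2 V — the active assumption fails.
Re-solve with V_CE = 0.2 V. KCL at the emitter: V_E/R_E = (V_BB−0.7−V_E)/R_B + (V_CC−0.2−V_E)/R_C, giving V_E = 0.678 V.
I_C = (V_CC − 0.2 − V_E)/R_C = (7.2 − 0.678)/6.8 = 0.959 mA.
Check: I_B = (5.2 − 0.678)/120 = 0.0377 mA, and β·I_B = 5.65 mA > I_C, confirming saturation.

saturation; I_C ≈ 0.96 mA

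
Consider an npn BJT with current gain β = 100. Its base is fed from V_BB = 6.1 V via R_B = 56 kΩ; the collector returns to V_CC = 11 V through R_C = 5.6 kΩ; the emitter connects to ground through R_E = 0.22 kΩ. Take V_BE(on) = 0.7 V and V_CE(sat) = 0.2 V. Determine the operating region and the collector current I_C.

Assume active: I_B = (6.1 − 0.7)/(56 + 101×0.22) = 0.069 mA, I_C = β·I_B = 6.9 mA.
Then V_CE = 11 − 6.9×5.6 − 6.97×0.22 = -29.2 V < 0.2 V — the active assumption fails.
Re-solve with V_CE = 0.2 V. KCL at the emitter: V_E/R_E = (V_BB−0.7−V_E)/R_B + (V_CC−0.2−V_E)/R_C, giving V_E = 0.427 V.
I_C = (V_CC − 0.2 − V_E)/R_C = (10.8 − 0.427)/5.6 = 1.85 mA.
Check: I_B = (5.4 − 0.427)/56 = 0.0888 mA, and β·I_B = 8.88 mA > I_C, confirming saturation.

saturation; I_C ≈ 1.9 mA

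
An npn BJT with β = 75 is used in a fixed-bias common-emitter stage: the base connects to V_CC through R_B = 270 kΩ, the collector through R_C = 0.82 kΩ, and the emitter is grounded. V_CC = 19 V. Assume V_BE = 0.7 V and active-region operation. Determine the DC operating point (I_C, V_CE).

Base loop: V_CC = I_B·R_B + V_BE, so I_B = (19 − 0.7)/270 kΩ = 0.0678 mA.
In the active region I_C = β·I_B = 75 × 0.0678 = 5.08 mA.
Collector loop: V_CE = V_CC − I_C·R_C = 19 − 5.08×0.82 = 14.8 V.
Since V_CE = 14.8 V > V_CE(sat) ≈ 0.2 V, the transistor is in the active region as assumed.

I_C ≈ 5.1 mA, V_CE ≈ 15 V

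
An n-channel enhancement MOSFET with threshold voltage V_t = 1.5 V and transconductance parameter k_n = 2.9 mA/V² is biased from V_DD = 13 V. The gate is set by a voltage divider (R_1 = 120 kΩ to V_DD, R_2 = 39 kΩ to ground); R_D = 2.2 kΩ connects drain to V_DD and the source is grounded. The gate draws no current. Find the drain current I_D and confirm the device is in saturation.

I_D ≈ 4.1 mA

V_G = V_DD·R_2/(R_1+R_2) = 13×39/159 = 3.19 V. With the source grounded, V_GS = V_G = 3.19 V.
Assume saturation: I_D = (k_n/2)(V_GS − V_t)² = (2.9/2)×(3.19 − 1.5)² = 1.45×1.69² = 4.13 mA.
V_DS = V_DD − I_D·R_D = 13 − 4.13×2.2 = 3.9 V.
Saturation requires V_DS ≥ V_GS − V_t = 1.69 V; 3.9 ≥ 1.69 ✓.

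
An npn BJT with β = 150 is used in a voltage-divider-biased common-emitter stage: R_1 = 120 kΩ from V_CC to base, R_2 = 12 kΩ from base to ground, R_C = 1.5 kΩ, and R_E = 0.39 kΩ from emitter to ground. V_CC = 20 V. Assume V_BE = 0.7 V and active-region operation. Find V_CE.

Thevenize the base divider: V_Th = V_CC·R_2/(R_1+R_2) = 20×12/132 = 1.82 V, R_Th = R_1‖R_2 = 10.9 kΩ.
Base-emitter loop: V_Th = I_B·R_Th + V_BE + (β+1)I_B·R_E, so I_B = (1.82 − 0.7) / (10.9 + 151×0.39) = 0.016 mA.
I_C = β·I_B = 150×0.016 = 2.4 mA, and I_E = (β+1)I_B = 2.42 mA.
V_CE = V_CC − I_C·R_C − I_E·R_E = 20 − 2.4×1.5 − 2.42×0.39 = 15.5 V.
V_CE = 15.5 V > 0.2 V confirms active-region operation.

V_CE ≈ 15 V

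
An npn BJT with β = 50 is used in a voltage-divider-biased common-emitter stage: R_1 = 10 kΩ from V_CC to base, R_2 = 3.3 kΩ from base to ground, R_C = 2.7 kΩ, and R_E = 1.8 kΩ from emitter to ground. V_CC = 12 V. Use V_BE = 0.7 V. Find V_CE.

Thevenize the base divider: V_Th = V_CC·R_2/(R_1+R_2) = 12×3.3/13.3 = 2.98 V, R_Th = R_1‖R_2 = 2.48 kΩ.
Base-emitter loop: V_Th = I_B·R_Th + V_BE + (β+1)I_B·R_E, so I_B = (2.98 − 0.7) / (2.48 + 51×1.8) = 0.0242 mA.
I_C = β·I_B = 50×0.0242 = 1.21 mA, and I_E = (β+1)I_B = 1.23 mA.
V_CE = V_CC − I_C·R_C − I_E·R_E = 12 − 1.21×2.7 − 1.23×1.8 = 6.52 V.
V_CE = 6.52 V > 0.2 V confirms active-region operation.

V_CE ≈ 6.5 V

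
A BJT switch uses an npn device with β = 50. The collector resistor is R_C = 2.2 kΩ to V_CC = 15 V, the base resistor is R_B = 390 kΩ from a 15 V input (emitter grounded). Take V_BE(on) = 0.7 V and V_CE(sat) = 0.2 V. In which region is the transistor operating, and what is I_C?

active; I_C ≈ 1.8 mA

Assume active. Base-emitter loop: I_B = (V_BB − V_BE)/R_B = (15 − 0.7)/390 = 0.0367 mA.
I_C = β·I_B = 50×0.0367 = 1.83 mA.
V_CE = V_CC − I_C·R_C = 15 − 1.83×2.2 = 11 V > V_CE(sat), so the active-region assumption holds.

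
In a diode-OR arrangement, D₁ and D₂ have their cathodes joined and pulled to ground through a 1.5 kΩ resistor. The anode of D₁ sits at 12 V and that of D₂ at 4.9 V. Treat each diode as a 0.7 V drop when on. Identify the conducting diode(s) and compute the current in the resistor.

Assume both conduct. Then node N would need to be at both 12−0.7 = 11.3 V and 4.9−0.7 = 4.2 V, which is impossible.
Assume only D₁ conducts: V_N = 12 − 0.7 = 11.3 V, so I_R = 11.3/1.5 = 7.53 mA.
Check D₂: its anode-to-cathode voltage is 4.9 − 11.3 = -6.4 V < 0.7 V, so it is off. The assumption is consistent.

Only D₁ conducts; I_R ≈ 7.5 mA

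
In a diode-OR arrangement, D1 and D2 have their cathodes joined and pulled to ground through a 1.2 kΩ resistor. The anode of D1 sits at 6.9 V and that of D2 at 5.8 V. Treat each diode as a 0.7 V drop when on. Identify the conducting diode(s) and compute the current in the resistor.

Assume both conduct. Then node N would need to be at both 6.9−0.7 = 6.2 V and 5.8−0.7 = 5.1 V, which is impossible.
Assume only D1 conducts: V_N = 6.9 − 0.7 = 6.2 V, so I_R = 6.2/1.2 = 5.17 mA.
Check D2: its anode-to-cathode voltage is 5.8 − 6.2 = -0.4 V < 0.7 V, so it is off. The assumption is consistent.

Only D1 conducts; I_R ≈ 5.2 mA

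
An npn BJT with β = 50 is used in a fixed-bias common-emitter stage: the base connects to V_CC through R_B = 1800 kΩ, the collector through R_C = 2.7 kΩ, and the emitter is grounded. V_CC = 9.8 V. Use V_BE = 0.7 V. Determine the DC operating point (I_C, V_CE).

I_C ≈ 0.25 mA, V_CE ≈ 9.1 V

Base loop: V_CC = I_B·R_B + V_BE, so I_B = (9.8 − 0.7)/1800 kΩ = 0.00506 mA.
In the active region I_C = β·I_B = 50 × 0.00506 = 0.253 mA.
Collector loop: V_CE = V_CC − I_C·R_C = 9.8 − 0.253×2.7 = 9.12 V.
Since V_CE = 9.12 V > V_CE(sat) ≈ 0.2 V, the transistor is in the active region as assumed.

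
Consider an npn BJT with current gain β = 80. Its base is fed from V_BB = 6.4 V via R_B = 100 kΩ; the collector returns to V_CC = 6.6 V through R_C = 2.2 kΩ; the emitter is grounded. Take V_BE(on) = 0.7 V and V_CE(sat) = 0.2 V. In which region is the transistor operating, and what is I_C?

Assume active: I_B = (6.4 − 0.7)/100 = 0.057 mA, giving I_C = β·I_B = 4.56 mA.
But then V_CE = 6.6 − 4.56×2.2 = -3.43 V < V_CE(sat) = 0.2 V — impossible in the active region.
So the transistor is saturated. With V_CE = 0.2 V, I_C = (V_CC − 0.2)/R_C = 6.4/2.2 = 2.91 mA.
Check: β·I_B = 4.56 mA > I_C = 2.91 mA, confirming saturation.

saturation; I_C ≈ 2.9 mA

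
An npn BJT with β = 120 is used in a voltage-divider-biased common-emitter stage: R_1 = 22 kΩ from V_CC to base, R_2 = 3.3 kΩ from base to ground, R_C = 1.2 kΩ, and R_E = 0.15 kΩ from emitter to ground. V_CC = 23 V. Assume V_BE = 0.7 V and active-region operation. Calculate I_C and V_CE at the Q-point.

Thevenize the base divider: V_Th = V_CC·R_2/(R_1+R_2) = 23×3.3/25.3 = 3 V, R_Th = R_1‖R_2 = 2.87 kΩ.
Base-emitter loop: V_Th = I_B·R_Th + V_BE + (β+1)I_B·R_E, so I_B = (3 − 0.7) / (2.87 + 121×0.15) = 0.109 mA.
I_C = β·I_B = 120×0.109 = 13.1 mA, and I_E = (β+1)I_B = 13.2 mA.
V_CE = V_CC − I_C·R_C − I_E·R_E = 23 − 13.1×1.2 − 13.2×0.15 = 5.26 V.
V_CE = 5.26 V > 0.2 V confirms active-region operation.

I_C ≈ 13 mA, V_CE ≈ 5.3 V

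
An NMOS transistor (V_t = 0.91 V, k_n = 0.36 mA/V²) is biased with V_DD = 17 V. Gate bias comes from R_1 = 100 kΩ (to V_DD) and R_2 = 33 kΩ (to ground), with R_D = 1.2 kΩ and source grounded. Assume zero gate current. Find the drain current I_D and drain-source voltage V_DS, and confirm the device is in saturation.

V_G = V_DD·R_2/(R_1+R_2) = 17×33/133 = 4.22 V. With the source grounded, V_GS = V_G = 4.22 V.
Assume saturation: I_D = (k_n/2)(V_GS − V_t)² = (0.36/2)×(4.22 − 0.91)² = 0.18×3.31² = 1.97 mA.
V_DS = V_DD − I_D·R_D = 17 − 1.97×1.2 = 14.6 V.
Saturation requires V_DS ≥ V_GS − V_t = 3.31 V; 14.6 ≥ 3.31 ✓.

I_D ≈ 2 mA, V_DS ≈ 15 V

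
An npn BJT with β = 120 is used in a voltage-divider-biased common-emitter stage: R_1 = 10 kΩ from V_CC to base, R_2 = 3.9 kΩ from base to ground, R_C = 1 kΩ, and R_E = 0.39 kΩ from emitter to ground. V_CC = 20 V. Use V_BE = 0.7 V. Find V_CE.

V_CE ≈ 3.6 V

Thevenize the base divider: V_Th = V_CC·R_2/(R_1+R_2) = 20×3.9/13.9 = 5.61 V, R_Th = R_1‖R_2 = 2.81 kΩ.
Base-emitter loop: V_Th = I_B·R_Th + V_BE + (β+1)I_B·R_E, so I_B = (5.61 − 0.7) / (2.81 + 121×0.39) = 0.0982 mA.
I_C = β·I_B = 120×0.0982 = 11.8 mA, and I_E = (β+1)I_B = 11.9 mA.
V_CE = V_CC − I_C·R_C − I_E·R_E = 20 − 11.8×1 − 11.9×0.39 = 3.58 V.
V_CE = 3.58 V > 0.2 V confirms active-region operation.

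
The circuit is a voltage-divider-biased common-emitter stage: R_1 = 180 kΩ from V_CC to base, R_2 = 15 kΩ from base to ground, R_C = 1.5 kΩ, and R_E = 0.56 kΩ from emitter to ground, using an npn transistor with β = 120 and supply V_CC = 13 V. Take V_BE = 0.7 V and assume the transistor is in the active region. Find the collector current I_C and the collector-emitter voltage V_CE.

I_C ≈ 0.44 mA, V_CE ≈ 12 V

Thevenize the base divider: V_Th = V_CC·R_2/(R_1+R_2) = 13×15/195 = 1 V, R_Th = R_1‖R_2 = 13.8 kΩ.
Base-emitter loop: V_Th = I_B·R_Th + V_BE + (β+1)I_B·R_E, so I_B = (1 − 0.7) / (13.8 + 121×0.56) = 0.00368 mA.
I_C = β·I_B = 120×0.00368 = 0.441 mA, and I_E = (β+1)I_B = 0.445 mA.
V_CE = V_CC − I_C·R_C − I_E·R_E = 13 − 0.441×1.5 − 0.445×0.56 = 12.1 V.
V_CE = 12.1 V > 0.2 V confirms active-region operation.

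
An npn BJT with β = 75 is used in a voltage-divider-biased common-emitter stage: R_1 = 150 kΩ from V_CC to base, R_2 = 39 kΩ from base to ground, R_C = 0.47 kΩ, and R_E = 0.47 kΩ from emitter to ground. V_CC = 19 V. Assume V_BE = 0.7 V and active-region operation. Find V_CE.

V_CE ≈ 16 V

Thevenize the base divider: V_Th = V_CC·R_2/(R_1+R_2) = 19×39/189 = 3.92 V, R_Th = R_1‖R_2 = 31 kΩ.
Base-emitter loop: V_Th = I_B·R_Th + V_BE + (β+1)I_B·R_E, so I_B = (3.92 − 0.7) / (31 + 76×0.47) = 0.0483 mA.
I_C = β·I_B = 75×0.0483 = 3.62 mA, and I_E = (β+1)I_B = 3.67 mA.
V_CE = V_CC − I_C·R_C − I_E·R_E = 19 − 3.62×0.47 − 3.67×0.47 = 15.6 V.
V_CE = 15.6 V > 0.2 V confirms active-region operation.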